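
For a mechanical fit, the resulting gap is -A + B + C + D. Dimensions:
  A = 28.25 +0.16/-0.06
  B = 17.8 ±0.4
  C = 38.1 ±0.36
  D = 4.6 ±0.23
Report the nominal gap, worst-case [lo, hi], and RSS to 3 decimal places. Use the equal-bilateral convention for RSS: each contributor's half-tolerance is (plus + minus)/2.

Stack each dimension's contribution:
  -A: nom -28.250 → Σnom=-28.250; wc +0.060/-0.160 → slack +0.060/-0.160; half-tol=0.110, Σhalf²=0.012100
  +B: nom +17.800 → Σnom=-10.450; wc +0.400/-0.400 → slack +0.460/-0.560; half-tol=0.400, Σhalf²=0.172100
  +C: nom +38.100 → Σnom=27.650; wc +0.360/-0.360 → slack +0.820/-0.920; half-tol=0.360, Σhalf²=0.301700
  +D: nom +4.600 → Σnom=32.250; wc +0.230/-0.230 → slack +1.050/-1.150; half-tol=0.230, Σhalf²=0.354600
Nominal = 32.250. Worst-case = [32.250 - 1.150, 32.250 + 1.050] = [31.100, 33.300]. RSS = √0.354600 = 0.595.

nominal=32.250 wc=[31.100,33.300] rss=0.595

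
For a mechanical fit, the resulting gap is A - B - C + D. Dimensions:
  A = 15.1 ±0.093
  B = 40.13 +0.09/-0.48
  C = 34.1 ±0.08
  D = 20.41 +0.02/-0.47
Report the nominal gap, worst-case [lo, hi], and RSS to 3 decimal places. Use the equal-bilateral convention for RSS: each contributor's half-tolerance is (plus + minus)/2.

nominal=-38.720 wc=[-39.453,-38.047] rss=0.395

Stack each dimension's contribution:
  +A: nom +15.100 → Σnom=15.100; wc +0.093/-0.093 → slack +0.093/-0.093; half-tol=0.093, Σhalf²=0.008649
  -B: nom -40.130 → Σnom=-25.030; wc +0.480/-0.090 → slack +0.573/-0.183; half-tol=0.285, Σhalf²=0.089874
  -C: nom -34.100 → Σnom=-59.130; wc +0.080/-0.080 → slack +0.653/-0.263; half-tol=0.080, Σhalf²=0.096274
  +D: nom +20.410 → Σnom=-38.720; wc +0.020/-0.470 → slack +0.673/-0.733; half-tol=0.245, Σhalf²=0.156299
Nominal = -38.720. Worst-case = [-38.720 - 0.733, -38.720 + 0.673] = [-39.453, -38.047]. RSS = √0.156299 = 0.395.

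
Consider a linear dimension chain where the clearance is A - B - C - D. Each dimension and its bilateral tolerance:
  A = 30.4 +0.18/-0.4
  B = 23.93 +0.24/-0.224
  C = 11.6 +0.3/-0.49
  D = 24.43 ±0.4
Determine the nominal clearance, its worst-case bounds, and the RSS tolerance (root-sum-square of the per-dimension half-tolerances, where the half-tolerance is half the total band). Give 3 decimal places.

nominal=-29.560 wc=[-30.900,-28.266] rss=0.674

Stack each dimension's contribution:
  +A: nom +30.400 → Σnom=30.400; wc +0.180/-0.400 → slack +0.180/-0.400; half-tol=0.290, Σhalf²=0.084100
  -B: nom -23.930 → Σnom=6.470; wc +0.224/-0.240 → slack +0.404/-0.640; half-tol=0.232, Σhalf²=0.137924
  -C: nom -11.600 → Σnom=-5.130; wc +0.490/-0.300 → slack +0.894/-0.940; half-tol=0.395, Σhalf²=0.293949
  -D: nom -24.430 → Σnom=-29.560; wc +0.400/-0.400 → slack +1.294/-1.340; half-tol=0.400, Σhalf²=0.453949
Nominal = -29.560. Worst-case = [-29.560 - 1.340, -29.560 + 1.294] = [-30.900, -28.266]. RSS = √0.453949 = 0.674.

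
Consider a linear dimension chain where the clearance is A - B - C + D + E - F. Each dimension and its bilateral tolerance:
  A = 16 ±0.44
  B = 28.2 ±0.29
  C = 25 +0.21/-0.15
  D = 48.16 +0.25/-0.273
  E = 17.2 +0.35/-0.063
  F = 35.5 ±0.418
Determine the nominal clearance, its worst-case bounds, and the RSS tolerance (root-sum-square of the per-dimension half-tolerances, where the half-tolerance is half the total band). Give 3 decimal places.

nominal=-7.340 wc=[-9.034,-5.442] rss=0.772

Stack each dimension's contribution:
  +A: nom +16.000 → Σnom=16.000; wc +0.440/-0.440 → slack +0.440/-0.440; half-tol=0.440, Σhalf²=0.193600
  -B: nom -28.200 → Σnom=-12.200; wc +0.290/-0.290 → slack +0.730/-0.730; half-tol=0.290, Σhalf²=0.277700
  -C: nom -25.000 → Σnom=-37.200; wc +0.150/-0.210 → slack +0.880/-0.940; half-tol=0.180, Σhalf²=0.310100
  +D: nom +48.160 → Σnom=10.960; wc +0.250/-0.273 → slack +1.130/-1.213; half-tol=0.262, Σhalf²=0.378482
  +E: nom +17.200 → Σnom=28.160; wc +0.350/-0.063 → slack +1.480/-1.276; half-tol=0.206, Σhalf²=0.421125
  -F: nom -35.500 → Σnom=-7.340; wc +0.418/-0.418 → slack +1.898/-1.694; half-tol=0.418, Σhalf²=0.595849
Nominal = -7.340. Worst-case = [-7.340 - 1.694, -7.340 + 1.898] = [-9.034, -5.442]. RSS = √0.595849 = 0.772.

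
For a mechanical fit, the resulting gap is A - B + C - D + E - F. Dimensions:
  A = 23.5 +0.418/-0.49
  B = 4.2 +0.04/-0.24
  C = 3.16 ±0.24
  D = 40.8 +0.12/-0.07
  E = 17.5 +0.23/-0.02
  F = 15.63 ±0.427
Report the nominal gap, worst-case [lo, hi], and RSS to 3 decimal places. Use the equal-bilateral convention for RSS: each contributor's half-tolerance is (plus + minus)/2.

nominal=-16.470 wc=[-17.807,-14.845] rss=0.700

Stack each dimension's contribution:
  +A: nom +23.500 → Σnom=23.500; wc +0.418/-0.490 → slack +0.418/-0.490; half-tol=0.454, Σhalf²=0.206116
  -B: nom -4.200 → Σnom=19.300; wc +0.240/-0.040 → slack +0.658/-0.530; half-tol=0.140, Σhalf²=0.225716
  +C: nom +3.160 → Σnom=22.460; wc +0.240/-0.240 → slack +0.898/-0.770; half-tol=0.240, Σhalf²=0.283316
  -D: nom -40.800 → Σnom=-18.340; wc +0.070/-0.120 → slack +0.968/-0.890; half-tol=0.095, Σhalf²=0.292341
  +E: nom +17.500 → Σnom=-0.840; wc +0.230/-0.020 → slack +1.198/-0.910; half-tol=0.125, Σhalf²=0.307966
  -F: nom -15.630 → Σnom=-16.470; wc +0.427/-0.427 → slack +1.625/-1.337; half-tol=0.427, Σhalf²=0.490295
Nominal = -16.470. Worst-case = [-16.470 - 1.337, -16.470 + 1.625] = [-17.807, -14.845]. RSS = √0.490295 = 0.700.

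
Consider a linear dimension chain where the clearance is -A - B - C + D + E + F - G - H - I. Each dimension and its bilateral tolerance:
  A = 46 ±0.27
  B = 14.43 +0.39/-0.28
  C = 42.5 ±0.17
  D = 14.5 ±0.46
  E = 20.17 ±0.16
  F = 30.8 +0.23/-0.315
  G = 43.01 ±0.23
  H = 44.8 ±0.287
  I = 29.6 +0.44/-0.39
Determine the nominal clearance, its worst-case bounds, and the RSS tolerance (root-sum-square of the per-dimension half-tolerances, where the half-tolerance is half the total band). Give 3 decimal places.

nominal=-154.870 wc=[-157.592,-152.393] rss=0.913

Stack each dimension's contribution:
  -A: nom -46.000 → Σnom=-46.000; wc +0.270/-0.270 → slack +0.270/-0.270; half-tol=0.270, Σhalf²=0.072900
  -B: nom -14.430 → Σnom=-60.430; wc +0.280/-0.390 → slack +0.550/-0.660; half-tol=0.335, Σhalf²=0.185125
  -C: nom -42.500 → Σnom=-102.930; wc +0.170/-0.170 → slack +0.720/-0.830; half-tol=0.170, Σhalf²=0.214025
  +D: nom +14.500 → Σnom=-88.430; wc +0.460/-0.460 → slack +1.180/-1.290; half-tol=0.460, Σhalf²=0.425625
  +E: nom +20.170 → Σnom=-68.260; wc +0.160/-0.160 → slack +1.340/-1.450; half-tol=0.160, Σhalf²=0.451225
  +F: nom +30.800 → Σnom=-37.460; wc +0.230/-0.315 → slack +1.570/-1.765; half-tol=0.273, Σhalf²=0.525481
  -G: nom -43.010 → Σnom=-80.470; wc +0.230/-0.230 → slack +1.800/-1.995; half-tol=0.230, Σhalf²=0.578381
  -H: nom -44.800 → Σnom=-125.270; wc +0.287/-0.287 → slack +2.087/-2.282; half-tol=0.287, Σhalf²=0.660750
  -I: nom -29.600 → Σnom=-154.870; wc +0.390/-0.440 → slack +2.477/-2.722; half-tol=0.415, Σhalf²=0.832975
Nominal = -154.870. Worst-case = [-154.870 - 2.722, -154.870 + 2.477] = [-157.592, -152.393]. RSS = √0.832975 = 0.913.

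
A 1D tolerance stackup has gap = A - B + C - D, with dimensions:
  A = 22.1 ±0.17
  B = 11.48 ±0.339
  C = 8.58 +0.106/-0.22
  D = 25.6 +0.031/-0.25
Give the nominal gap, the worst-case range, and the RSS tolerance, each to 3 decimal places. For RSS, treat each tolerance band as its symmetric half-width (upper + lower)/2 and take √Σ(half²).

Stack each dimension's contribution:
  +A: nom +22.100 → Σnom=22.100; wc +0.170/-0.170 → slack +0.170/-0.170; half-tol=0.170, Σhalf²=0.028900
  -B: nom -11.480 → Σnom=10.620; wc +0.339/-0.339 → slack +0.509/-0.509; half-tol=0.339, Σhalf²=0.143821
  +C: nom +8.580 → Σnom=19.200; wc +0.106/-0.220 → slack +0.615/-0.729; half-tol=0.163, Σhalf²=0.170390
  -D: nom -25.600 → Σnom=-6.400; wc +0.250/-0.031 → slack +0.865/-0.760; half-tol=0.141, Σhalf²=0.190130
Nominal = -6.400. Worst-case = [-6.400 - 0.760, -6.400 + 0.865] = [-7.160, -5.535]. RSS = √0.190130 = 0.436.

nominal=-6.400 wc=[-7.160,-5.535] rss=0.436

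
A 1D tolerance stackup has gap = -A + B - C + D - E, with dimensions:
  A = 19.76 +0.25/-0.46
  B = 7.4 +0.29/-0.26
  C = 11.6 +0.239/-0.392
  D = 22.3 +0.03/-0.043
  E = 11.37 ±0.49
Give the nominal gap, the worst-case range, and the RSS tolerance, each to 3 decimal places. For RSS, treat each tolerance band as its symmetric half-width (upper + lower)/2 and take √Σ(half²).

nominal=-13.030 wc=[-14.312,-11.368] rss=0.737

Stack each dimension's contribution:
  -A: nom -19.760 → Σnom=-19.760; wc +0.460/-0.250 → slack +0.460/-0.250; half-tol=0.355, Σhalf²=0.126025
  +B: nom +7.400 → Σnom=-12.360; wc +0.290/-0.260 → slack +0.750/-0.510; half-tol=0.275, Σhalf²=0.201650
  -C: nom -11.600 → Σnom=-23.960; wc +0.392/-0.239 → slack +1.142/-0.749; half-tol=0.316, Σhalf²=0.301190
  +D: nom +22.300 → Σnom=-1.660; wc +0.030/-0.043 → slack +1.172/-0.792; half-tol=0.036, Σhalf²=0.302522
  -E: nom -11.370 → Σnom=-13.030; wc +0.490/-0.490 → slack +1.662/-1.282; half-tol=0.490, Σhalf²=0.542623
Nominal = -13.030. Worst-case = [-13.030 - 1.282, -13.030 + 1.662] = [-14.312, -11.368]. RSS = √0.542623 = 0.737.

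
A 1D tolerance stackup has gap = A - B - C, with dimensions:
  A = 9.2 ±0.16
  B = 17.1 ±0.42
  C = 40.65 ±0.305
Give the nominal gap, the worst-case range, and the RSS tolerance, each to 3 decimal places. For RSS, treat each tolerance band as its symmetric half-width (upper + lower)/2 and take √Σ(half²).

Stack each dimension's contribution:
  +A: nom +9.200 → Σnom=9.200; wc +0.160/-0.160 → slack +0.160/-0.160; half-tol=0.160, Σhalf²=0.025600
  -B: nom -17.100 → Σnom=-7.900; wc +0.420/-0.420 → slack +0.580/-0.580; half-tol=0.420, Σhalf²=0.202000
  -C: nom -40.650 → Σnom=-48.550; wc +0.305/-0.305 → slack +0.885/-0.885; half-tol=0.305, Σhalf²=0.295025
Nominal = -48.550. Worst-case = [-48.550 - 0.885, -48.550 + 0.885] = [-49.435, -47.665]. RSS = √0.295025 = 0.543.

nominal=-48.550 wc=[-49.435,-47.665] rss=0.543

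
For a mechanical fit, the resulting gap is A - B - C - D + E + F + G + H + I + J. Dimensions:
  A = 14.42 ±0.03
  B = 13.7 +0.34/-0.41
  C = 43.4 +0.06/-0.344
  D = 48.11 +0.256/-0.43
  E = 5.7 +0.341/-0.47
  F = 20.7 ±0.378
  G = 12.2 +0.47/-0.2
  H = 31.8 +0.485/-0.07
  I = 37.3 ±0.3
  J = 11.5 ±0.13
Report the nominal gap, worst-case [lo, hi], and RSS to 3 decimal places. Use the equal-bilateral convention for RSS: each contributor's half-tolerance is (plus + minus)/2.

nominal=28.410 wc=[26.176,31.728] rss=0.950

Stack each dimension's contribution:
  +A: nom +14.420 → Σnom=14.420; wc +0.030/-0.030 → slack +0.030/-0.030; half-tol=0.030, Σhalf²=0.000900
  -B: nom -13.700 → Σnom=0.720; wc +0.410/-0.340 → slack +0.440/-0.370; half-tol=0.375, Σhalf²=0.141525
  -C: nom -43.400 → Σnom=-42.680; wc +0.344/-0.060 → slack +0.784/-0.430; half-tol=0.202, Σhalf²=0.182329
  -D: nom -48.110 → Σnom=-90.790; wc +0.430/-0.256 → slack +1.214/-0.686; half-tol=0.343, Σhalf²=0.299978
  +E: nom +5.700 → Σnom=-85.090; wc +0.341/-0.470 → slack +1.555/-1.156; half-tol=0.405, Σhalf²=0.464408
  +F: nom +20.700 → Σnom=-64.390; wc +0.378/-0.378 → slack +1.933/-1.534; half-tol=0.378, Σhalf²=0.607292
  +G: nom +12.200 → Σnom=-52.190; wc +0.470/-0.200 → slack +2.403/-1.734; half-tol=0.335, Σhalf²=0.719517
  +H: nom +31.800 → Σnom=-20.390; wc +0.485/-0.070 → slack +2.888/-1.804; half-tol=0.277, Σhalf²=0.796523
  +I: nom +37.300 → Σnom=16.910; wc +0.300/-0.300 → slack +3.188/-2.104; half-tol=0.300, Σhalf²=0.886523
  +J: nom +11.500 → Σnom=28.410; wc +0.130/-0.130 → slack +3.318/-2.234; half-tol=0.130, Σhalf²=0.903423
Nominal = 28.410. Worst-case = [28.410 - 2.234, 28.410 + 3.318] = [26.176, 31.728]. RSS = √0.903423 = 0.950.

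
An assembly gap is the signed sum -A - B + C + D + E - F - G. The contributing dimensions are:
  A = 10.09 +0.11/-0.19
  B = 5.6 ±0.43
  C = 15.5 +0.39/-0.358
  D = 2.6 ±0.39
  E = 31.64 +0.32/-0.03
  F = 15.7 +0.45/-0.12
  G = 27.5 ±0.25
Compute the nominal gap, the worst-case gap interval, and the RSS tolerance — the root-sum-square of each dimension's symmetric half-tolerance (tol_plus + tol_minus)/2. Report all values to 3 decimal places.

Stack each dimension's contribution:
  -A: nom -10.090 → Σnom=-10.090; wc +0.190/-0.110 → slack +0.190/-0.110; half-tol=0.150, Σhalf²=0.022500
  -B: nom -5.600 → Σnom=-15.690; wc +0.430/-0.430 → slack +0.620/-0.540; half-tol=0.430, Σhalf²=0.207400
  +C: nom +15.500 → Σnom=-0.190; wc +0.390/-0.358 → slack +1.010/-0.898; half-tol=0.374, Σhalf²=0.347276
  +D: nom +2.600 → Σnom=2.410; wc +0.390/-0.390 → slack +1.400/-1.288; half-tol=0.390, Σhalf²=0.499376
  +E: nom +31.640 → Σnom=34.050; wc +0.320/-0.030 → slack +1.720/-1.318; half-tol=0.175, Σhalf²=0.530001
  -F: nom -15.700 → Σnom=18.350; wc +0.120/-0.450 → slack +1.840/-1.768; half-tol=0.285, Σhalf²=0.611226
  -G: nom -27.500 → Σnom=-9.150; wc +0.250/-0.250 → slack +2.090/-2.018; half-tol=0.250, Σhalf²=0.673726
Nominal = -9.150. Worst-case = [-9.150 - 2.018, -9.150 + 2.090] = [-11.168, -7.060]. RSS = √0.673726 = 0.821.

nominal=-9.150 wc=[-11.168,-7.060] rss=0.821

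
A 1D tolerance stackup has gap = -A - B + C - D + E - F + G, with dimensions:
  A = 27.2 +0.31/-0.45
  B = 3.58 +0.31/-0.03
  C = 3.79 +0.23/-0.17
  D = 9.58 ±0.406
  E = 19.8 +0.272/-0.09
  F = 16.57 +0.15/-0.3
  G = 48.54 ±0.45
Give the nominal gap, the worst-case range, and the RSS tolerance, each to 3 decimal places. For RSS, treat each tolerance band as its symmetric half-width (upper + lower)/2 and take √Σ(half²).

Stack each dimension's contribution:
  -A: nom -27.200 → Σnom=-27.200; wc +0.450/-0.310 → slack +0.450/-0.310; half-tol=0.380, Σhalf²=0.144400
  -B: nom -3.580 → Σnom=-30.780; wc +0.030/-0.310 → slack +0.480/-0.620; half-tol=0.170, Σhalf²=0.173300
  +C: nom +3.790 → Σnom=-26.990; wc +0.230/-0.170 → slack +0.710/-0.790; half-tol=0.200, Σhalf²=0.213300
  -D: nom -9.580 → Σnom=-36.570; wc +0.406/-0.406 → slack +1.116/-1.196; half-tol=0.406, Σhalf²=0.378136
  +E: nom +19.800 → Σnom=-16.770; wc +0.272/-0.090 → slack +1.388/-1.286; half-tol=0.181, Σhalf²=0.410897
  -F: nom -16.570 → Σnom=-33.340; wc +0.300/-0.150 → slack +1.688/-1.436; half-tol=0.225, Σhalf²=0.461522
  +G: nom +48.540 → Σnom=15.200; wc +0.450/-0.450 → slack +2.138/-1.886; half-tol=0.450, Σhalf²=0.664022
Nominal = 15.200. Worst-case = [15.200 - 1.886, 15.200 + 2.138] = [13.314, 17.338]. RSS = √0.664022 = 0.815.

nominal=15.200 wc=[13.314,17.338] rss=0.815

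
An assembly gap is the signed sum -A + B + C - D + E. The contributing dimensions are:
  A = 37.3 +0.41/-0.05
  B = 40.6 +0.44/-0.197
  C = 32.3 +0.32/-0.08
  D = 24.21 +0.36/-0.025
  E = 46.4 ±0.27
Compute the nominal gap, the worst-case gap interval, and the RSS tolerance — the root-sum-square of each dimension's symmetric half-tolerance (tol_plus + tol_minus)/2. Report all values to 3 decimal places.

nominal=57.790 wc=[56.473,58.895] rss=0.552

Stack each dimension's contribution:
  -A: nom -37.300 → Σnom=-37.300; wc +0.050/-0.410 → slack +0.050/-0.410; half-tol=0.230, Σhalf²=0.052900
  +B: nom +40.600 → Σnom=3.300; wc +0.440/-0.197 → slack +0.490/-0.607; half-tol=0.319, Σhalf²=0.154342
  +C: nom +32.300 → Σnom=35.600; wc +0.320/-0.080 → slack +0.810/-0.687; half-tol=0.200, Σhalf²=0.194342
  -D: nom -24.210 → Σnom=11.390; wc +0.025/-0.360 → slack +0.835/-1.047; half-tol=0.193, Σhalf²=0.231399
  +E: nom +46.400 → Σnom=57.790; wc +0.270/-0.270 → slack +1.105/-1.317; half-tol=0.270, Σhalf²=0.304299
Nominal = 57.790. Worst-case = [57.790 - 1.317, 57.790 + 1.105] = [56.473, 58.895]. RSS = √0.304299 = 0.552.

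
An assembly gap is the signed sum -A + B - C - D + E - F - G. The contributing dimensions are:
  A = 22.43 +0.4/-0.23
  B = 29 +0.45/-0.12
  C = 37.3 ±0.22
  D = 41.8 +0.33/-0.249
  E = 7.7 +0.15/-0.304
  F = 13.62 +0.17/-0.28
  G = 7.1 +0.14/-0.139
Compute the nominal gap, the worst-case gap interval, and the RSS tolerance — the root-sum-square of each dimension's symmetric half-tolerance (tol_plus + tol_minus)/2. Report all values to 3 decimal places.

nominal=-85.550 wc=[-87.234,-83.832] rss=0.659

Stack each dimension's contribution:
  -A: nom -22.430 → Σnom=-22.430; wc +0.230/-0.400 → slack +0.230/-0.400; half-tol=0.315, Σhalf²=0.099225
  +B: nom +29.000 → Σnom=6.570; wc +0.450/-0.120 → slack +0.680/-0.520; half-tol=0.285, Σhalf²=0.180450
  -C: nom -37.300 → Σnom=-30.730; wc +0.220/-0.220 → slack +0.900/-0.740; half-tol=0.220, Σhalf²=0.228850
  -D: nom -41.800 → Σnom=-72.530; wc +0.249/-0.330 → slack +1.149/-1.070; half-tol=0.289, Σhalf²=0.312660
  +E: nom +7.700 → Σnom=-64.830; wc +0.150/-0.304 → slack +1.299/-1.374; half-tol=0.227, Σhalf²=0.364189
  -F: nom -13.620 → Σnom=-78.450; wc +0.280/-0.170 → slack +1.579/-1.544; half-tol=0.225, Σhalf²=0.414814
  -G: nom -7.100 → Σnom=-85.550; wc +0.139/-0.140 → slack +1.718/-1.684; half-tol=0.140, Σhalf²=0.434275
Nominal = -85.550. Worst-case = [-85.550 - 1.684, -85.550 + 1.718] = [-87.234, -83.832]. RSS = √0.434275 = 0.659.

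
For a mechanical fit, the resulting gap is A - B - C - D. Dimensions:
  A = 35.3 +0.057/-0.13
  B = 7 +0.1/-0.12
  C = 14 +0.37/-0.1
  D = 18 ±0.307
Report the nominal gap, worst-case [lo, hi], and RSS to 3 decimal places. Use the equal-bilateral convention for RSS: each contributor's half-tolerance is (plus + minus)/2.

nominal=-3.700 wc=[-4.607,-3.116] rss=0.413

Stack each dimension's contribution:
  +A: nom +35.300 → Σnom=35.300; wc +0.057/-0.130 → slack +0.057/-0.130; half-tol=0.093, Σhalf²=0.008742
  -B: nom -7.000 → Σnom=28.300; wc +0.120/-0.100 → slack +0.177/-0.230; half-tol=0.110, Σhalf²=0.020842
  -C: nom -14.000 → Σnom=14.300; wc +0.100/-0.370 → slack +0.277/-0.600; half-tol=0.235, Σhalf²=0.076067
  -D: nom -18.000 → Σnom=-3.700; wc +0.307/-0.307 → slack +0.584/-0.907; half-tol=0.307, Σhalf²=0.170316
Nominal = -3.700. Worst-case = [-3.700 - 0.907, -3.700 + 0.584] = [-4.607, -3.116]. RSS = √0.170316 = 0.413.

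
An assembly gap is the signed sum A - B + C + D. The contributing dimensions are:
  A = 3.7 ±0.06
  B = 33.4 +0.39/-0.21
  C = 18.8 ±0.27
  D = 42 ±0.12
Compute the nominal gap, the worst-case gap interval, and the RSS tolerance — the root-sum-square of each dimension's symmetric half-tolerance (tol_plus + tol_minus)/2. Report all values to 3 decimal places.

Stack each dimension's contribution:
  +A: nom +3.700 → Σnom=3.700; wc +0.060/-0.060 → slack +0.060/-0.060; half-tol=0.060, Σhalf²=0.003600
  -B: nom -33.400 → Σnom=-29.700; wc +0.210/-0.390 → slack +0.270/-0.450; half-tol=0.300, Σhalf²=0.093600
  +C: nom +18.800 → Σnom=-10.900; wc +0.270/-0.270 → slack +0.540/-0.720; half-tol=0.270, Σhalf²=0.166500
  +D: nom +42.000 → Σnom=31.100; wc +0.120/-0.120 → slack +0.660/-0.840; half-tol=0.120, Σhalf²=0.180900
Nominal = 31.100. Worst-case = [31.100 - 0.840, 31.100 + 0.660] = [30.260, 31.760]. RSS = √0.180900 = 0.425.

nominal=31.100 wc=[30.260,31.760] rss=0.425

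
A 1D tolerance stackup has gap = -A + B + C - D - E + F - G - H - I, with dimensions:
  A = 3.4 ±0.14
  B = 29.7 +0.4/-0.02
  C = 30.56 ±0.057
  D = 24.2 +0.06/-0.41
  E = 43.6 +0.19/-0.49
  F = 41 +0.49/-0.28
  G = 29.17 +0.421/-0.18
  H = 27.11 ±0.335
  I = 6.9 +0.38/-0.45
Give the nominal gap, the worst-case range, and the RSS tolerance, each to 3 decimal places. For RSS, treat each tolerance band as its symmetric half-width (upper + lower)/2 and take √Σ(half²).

Stack each dimension's contribution:
  -A: nom -3.400 → Σnom=-3.400; wc +0.140/-0.140 → slack +0.140/-0.140; half-tol=0.140, Σhalf²=0.019600
  +B: nom +29.700 → Σnom=26.300; wc +0.400/-0.020 → slack +0.540/-0.160; half-tol=0.210, Σhalf²=0.063700
  +C: nom +30.560 → Σnom=56.860; wc +0.057/-0.057 → slack +0.597/-0.217; half-tol=0.057, Σhalf²=0.066949
  -D: nom -24.200 → Σnom=32.660; wc +0.410/-0.060 → slack +1.007/-0.277; half-tol=0.235, Σhalf²=0.122174
  -E: nom -43.600 → Σnom=-10.940; wc +0.490/-0.190 → slack +1.497/-0.467; half-tol=0.340, Σhalf²=0.237774
  +F: nom +41.000 → Σnom=30.060; wc +0.490/-0.280 → slack +1.987/-0.747; half-tol=0.385, Σhalf²=0.385999
  -G: nom -29.170 → Σnom=0.890; wc +0.180/-0.421 → slack +2.167/-1.168; half-tol=0.300, Σhalf²=0.476299
  -H: nom -27.110 → Σnom=-26.220; wc +0.335/-0.335 → slack +2.502/-1.503; half-tol=0.335, Σhalf²=0.588524
  -I: nom -6.900 → Σnom=-33.120; wc +0.450/-0.380 → slack +2.952/-1.883; half-tol=0.415, Σhalf²=0.760749
Nominal = -33.120. Worst-case = [-33.120 - 1.883, -33.120 + 2.952] = [-35.003, -30.168]. RSS = √0.760749 = 0.872.

nominal=-33.120 wc=[-35.003,-30.168] rss=0.872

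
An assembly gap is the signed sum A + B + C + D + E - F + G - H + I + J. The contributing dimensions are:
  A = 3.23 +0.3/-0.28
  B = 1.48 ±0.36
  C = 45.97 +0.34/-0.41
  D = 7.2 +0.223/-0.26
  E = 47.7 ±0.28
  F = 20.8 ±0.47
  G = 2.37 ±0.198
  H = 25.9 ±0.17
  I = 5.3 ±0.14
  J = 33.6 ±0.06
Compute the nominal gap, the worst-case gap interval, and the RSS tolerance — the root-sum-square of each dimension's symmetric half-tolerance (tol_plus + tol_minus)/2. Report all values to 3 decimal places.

Stack each dimension's contribution:
  +A: nom +3.230 → Σnom=3.230; wc +0.300/-0.280 → slack +0.300/-0.280; half-tol=0.290, Σhalf²=0.084100
  +B: nom +1.480 → Σnom=4.710; wc +0.360/-0.360 → slack +0.660/-0.640; half-tol=0.360, Σhalf²=0.213700
  +C: nom +45.970 → Σnom=50.680; wc +0.340/-0.410 → slack +1.000/-1.050; half-tol=0.375, Σhalf²=0.354325
  +D: nom +7.200 → Σnom=57.880; wc +0.223/-0.260 → slack +1.223/-1.310; half-tol=0.241, Σhalf²=0.412647
  +E: nom +47.700 → Σnom=105.580; wc +0.280/-0.280 → slack +1.503/-1.590; half-tol=0.280, Σhalf²=0.491047
  -F: nom -20.800 → Σnom=84.780; wc +0.470/-0.470 → slack +1.973/-2.060; half-tol=0.470, Σhalf²=0.711947
  +G: nom +2.370 → Σnom=87.150; wc +0.198/-0.198 → slack +2.171/-2.258; half-tol=0.198, Σhalf²=0.751151
  -H: nom -25.900 → Σnom=61.250; wc +0.170/-0.170 → slack +2.341/-2.428; half-tol=0.170, Σhalf²=0.780051
  +I: nom +5.300 → Σnom=66.550; wc +0.140/-0.140 → slack +2.481/-2.568; half-tol=0.140, Σhalf²=0.799651
  +J: nom +33.600 → Σnom=100.150; wc +0.060/-0.060 → slack +2.541/-2.628; half-tol=0.060, Σhalf²=0.803251
Nominal = 100.150. Worst-case = [100.150 - 2.628, 100.150 + 2.541] = [97.522, 102.691]. RSS = √0.803251 = 0.896.

nominal=100.150 wc=[97.522,102.691] rss=0.896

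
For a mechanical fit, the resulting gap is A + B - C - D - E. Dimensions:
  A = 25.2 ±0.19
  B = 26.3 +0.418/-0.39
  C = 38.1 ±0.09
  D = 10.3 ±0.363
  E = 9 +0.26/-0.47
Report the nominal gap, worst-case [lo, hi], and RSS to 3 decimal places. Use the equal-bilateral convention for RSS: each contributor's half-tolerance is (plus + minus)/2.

Stack each dimension's contribution:
  +A: nom +25.200 → Σnom=25.200; wc +0.190/-0.190 → slack +0.190/-0.190; half-tol=0.190, Σhalf²=0.036100
  +B: nom +26.300 → Σnom=51.500; wc +0.418/-0.390 → slack +0.608/-0.580; half-tol=0.404, Σhalf²=0.199316
  -C: nom -38.100 → Σnom=13.400; wc +0.090/-0.090 → slack +0.698/-0.670; half-tol=0.090, Σhalf²=0.207416
  -D: nom -10.300 → Σnom=3.100; wc +0.363/-0.363 → slack +1.061/-1.033; half-tol=0.363, Σhalf²=0.339185
  -E: nom -9.000 → Σnom=-5.900; wc +0.470/-0.260 → slack +1.531/-1.293; half-tol=0.365, Σhalf²=0.472410
Nominal = -5.900. Worst-case = [-5.900 - 1.293, -5.900 + 1.531] = [-7.193, -4.369]. RSS = √0.472410 = 0.687.

nominal=-5.900 wc=[-7.193,-4.369] rss=0.687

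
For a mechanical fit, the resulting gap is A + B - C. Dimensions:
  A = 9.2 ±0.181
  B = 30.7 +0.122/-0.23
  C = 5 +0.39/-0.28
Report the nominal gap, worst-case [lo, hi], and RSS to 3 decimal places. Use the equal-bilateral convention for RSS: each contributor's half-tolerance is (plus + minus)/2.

nominal=34.900 wc=[34.099,35.483] rss=0.419

Stack each dimension's contribution:
  +A: nom +9.200 → Σnom=9.200; wc +0.181/-0.181 → slack +0.181/-0.181; half-tol=0.181, Σhalf²=0.032761
  +B: nom +30.700 → Σnom=39.900; wc +0.122/-0.230 → slack +0.303/-0.411; half-tol=0.176, Σhalf²=0.063737
  -C: nom -5.000 → Σnom=34.900; wc +0.280/-0.390 → slack +0.583/-0.801; half-tol=0.335, Σhalf²=0.175962
Nominal = 34.900. Worst-case = [34.900 - 0.801, 34.900 + 0.583] = [34.099, 35.483]. RSS = √0.175962 = 0.419.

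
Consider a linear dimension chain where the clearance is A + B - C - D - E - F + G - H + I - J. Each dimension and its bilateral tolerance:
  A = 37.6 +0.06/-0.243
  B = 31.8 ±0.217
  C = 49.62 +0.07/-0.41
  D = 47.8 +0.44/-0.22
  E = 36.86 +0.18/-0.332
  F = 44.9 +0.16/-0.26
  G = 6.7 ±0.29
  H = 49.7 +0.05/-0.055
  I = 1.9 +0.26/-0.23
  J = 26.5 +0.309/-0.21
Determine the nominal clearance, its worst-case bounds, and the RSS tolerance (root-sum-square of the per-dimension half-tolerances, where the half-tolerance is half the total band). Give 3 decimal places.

Stack each dimension's contribution:
  +A: nom +37.600 → Σnom=37.600; wc +0.060/-0.243 → slack +0.060/-0.243; half-tol=0.151, Σhalf²=0.022952
  +B: nom +31.800 → Σnom=69.400; wc +0.217/-0.217 → slack +0.277/-0.460; half-tol=0.217, Σhalf²=0.070041
  -C: nom -49.620 → Σnom=19.780; wc +0.410/-0.070 → slack +0.687/-0.530; half-tol=0.240, Σhalf²=0.127641
  -D: nom -47.800 → Σnom=-28.020; wc +0.220/-0.440 → slack +0.907/-0.970; half-tol=0.330, Σhalf²=0.236541
  -E: nom -36.860 → Σnom=-64.880; wc +0.332/-0.180 → slack +1.239/-1.150; half-tol=0.256, Σhalf²=0.302077
  -F: nom -44.900 → Σnom=-109.780; wc +0.260/-0.160 → slack +1.499/-1.310; half-tol=0.210, Σhalf²=0.346177
  +G: nom +6.700 → Σnom=-103.080; wc +0.290/-0.290 → slack +1.789/-1.600; half-tol=0.290, Σhalf²=0.430277
  -H: nom -49.700 → Σnom=-152.780; wc +0.055/-0.050 → slack +1.844/-1.650; half-tol=0.053, Σhalf²=0.433034
  +I: nom +1.900 → Σnom=-150.880; wc +0.260/-0.230 → slack +2.104/-1.880; half-tol=0.245, Σhalf²=0.493059
  -J: nom -26.500 → Σnom=-177.380; wc +0.210/-0.309 → slack +2.314/-2.189; half-tol=0.260, Σhalf²=0.560399
Nominal = -177.380. Worst-case = [-177.380 - 2.189, -177.380 + 2.314] = [-179.569, -175.066]. RSS = √0.560399 = 0.749.

nominal=-177.380 wc=[-179.569,-175.066] rss=0.749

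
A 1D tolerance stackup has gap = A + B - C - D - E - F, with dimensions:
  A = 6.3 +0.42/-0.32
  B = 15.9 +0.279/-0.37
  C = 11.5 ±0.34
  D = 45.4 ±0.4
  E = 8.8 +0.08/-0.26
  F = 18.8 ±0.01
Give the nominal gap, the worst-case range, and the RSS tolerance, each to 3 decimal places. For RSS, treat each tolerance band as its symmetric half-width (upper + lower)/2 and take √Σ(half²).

nominal=-62.300 wc=[-63.820,-60.591] rss=0.739

Stack each dimension's contribution:
  +A: nom +6.300 → Σnom=6.300; wc +0.420/-0.320 → slack +0.420/-0.320; half-tol=0.370, Σhalf²=0.136900
  +B: nom +15.900 → Σnom=22.200; wc +0.279/-0.370 → slack +0.699/-0.690; half-tol=0.325, Σhalf²=0.242200
  -C: nom -11.500 → Σnom=10.700; wc +0.340/-0.340 → slack +1.039/-1.030; half-tol=0.340, Σhalf²=0.357800
  -D: nom -45.400 → Σnom=-34.700; wc +0.400/-0.400 → slack +1.439/-1.430; half-tol=0.400, Σhalf²=0.517800
  -E: nom -8.800 → Σnom=-43.500; wc +0.260/-0.080 → slack +1.699/-1.510; half-tol=0.170, Σhalf²=0.546700
  -F: nom -18.800 → Σnom=-62.300; wc +0.010/-0.010 → slack +1.709/-1.520; half-tol=0.010, Σhalf²=0.546800
Nominal = -62.300. Worst-case = [-62.300 - 1.520, -62.300 + 1.709] = [-63.820, -60.591]. RSS = √0.546800 = 0.739.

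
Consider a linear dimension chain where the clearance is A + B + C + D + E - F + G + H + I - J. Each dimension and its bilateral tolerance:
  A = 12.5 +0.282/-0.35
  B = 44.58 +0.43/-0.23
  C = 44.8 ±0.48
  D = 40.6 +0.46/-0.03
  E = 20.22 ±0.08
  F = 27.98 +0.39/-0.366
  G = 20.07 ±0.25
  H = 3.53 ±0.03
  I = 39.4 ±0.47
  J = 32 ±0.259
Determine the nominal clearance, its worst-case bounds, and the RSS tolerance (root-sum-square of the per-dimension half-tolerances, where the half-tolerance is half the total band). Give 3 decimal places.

nominal=165.720 wc=[163.151,168.827] rss=1.000

Stack each dimension's contribution:
  +A: nom +12.500 → Σnom=12.500; wc +0.282/-0.350 → slack +0.282/-0.350; half-tol=0.316, Σhalf²=0.099856
  +B: nom +44.580 → Σnom=57.080; wc +0.430/-0.230 → slack +0.712/-0.580; half-tol=0.330, Σhalf²=0.208756
  +C: nom +44.800 → Σnom=101.880; wc +0.480/-0.480 → slack +1.192/-1.060; half-tol=0.480, Σhalf²=0.439156
  +D: nom +40.600 → Σnom=142.480; wc +0.460/-0.030 → slack +1.652/-1.090; half-tol=0.245, Σhalf²=0.499181
  +E: nom +20.220 → Σnom=162.700; wc +0.080/-0.080 → slack +1.732/-1.170; half-tol=0.080, Σhalf²=0.505581
  -F: nom -27.980 → Σnom=134.720; wc +0.366/-0.390 → slack +2.098/-1.560; half-tol=0.378, Σhalf²=0.648465
  +G: nom +20.070 → Σnom=154.790; wc +0.250/-0.250 → slack +2.348/-1.810; half-tol=0.250, Σhalf²=0.710965
  +H: nom +3.530 → Σnom=158.320; wc +0.030/-0.030 → slack +2.378/-1.840; half-tol=0.030, Σhalf²=0.711865
  +I: nom +39.400 → Σnom=197.720; wc +0.470/-0.470 → slack +2.848/-2.310; half-tol=0.470, Σhalf²=0.932765
  -J: nom -32.000 → Σnom=165.720; wc +0.259/-0.259 → slack +3.107/-2.569; half-tol=0.259, Σhalf²=0.999846
Nominal = 165.720. Worst-case = [165.720 - 2.569, 165.720 + 3.107] = [163.151, 168.827]. RSS = √0.999846 = 1.000.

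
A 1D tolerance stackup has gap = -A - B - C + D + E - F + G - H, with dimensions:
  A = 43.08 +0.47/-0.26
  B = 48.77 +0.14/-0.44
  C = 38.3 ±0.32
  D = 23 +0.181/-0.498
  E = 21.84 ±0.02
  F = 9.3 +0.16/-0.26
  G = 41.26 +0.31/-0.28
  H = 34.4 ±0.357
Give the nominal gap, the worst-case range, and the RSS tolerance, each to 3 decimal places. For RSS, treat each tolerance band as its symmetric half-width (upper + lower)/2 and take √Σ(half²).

Stack each dimension's contribution:
  -A: nom -43.080 → Σnom=-43.080; wc +0.260/-0.470 → slack +0.260/-0.470; half-tol=0.365, Σhalf²=0.133225
  -B: nom -48.770 → Σnom=-91.850; wc +0.440/-0.140 → slack +0.700/-0.610; half-tol=0.290, Σhalf²=0.217325
  -C: nom -38.300 → Σnom=-130.150; wc +0.320/-0.320 → slack +1.020/-0.930; half-tol=0.320, Σhalf²=0.319725
  +D: nom +23.000 → Σnom=-107.150; wc +0.181/-0.498 → slack +1.201/-1.428; half-tol=0.340, Σhalf²=0.434985
  +E: nom +21.840 → Σnom=-85.310; wc +0.020/-0.020 → slack +1.221/-1.448; half-tol=0.020, Σhalf²=0.435385
  -F: nom -9.300 → Σnom=-94.610; wc +0.260/-0.160 → slack +1.481/-1.608; half-tol=0.210, Σhalf²=0.479485
  +G: nom +41.260 → Σnom=-53.350; wc +0.310/-0.280 → slack +1.791/-1.888; half-tol=0.295, Σhalf²=0.566510
  -H: nom -34.400 → Σnom=-87.750; wc +0.357/-0.357 → slack +2.148/-2.245; half-tol=0.357, Σhalf²=0.693959
Nominal = -87.750. Worst-case = [-87.750 - 2.245, -87.750 + 2.148] = [-89.995, -85.602]. RSS = √0.693959 = 0.833.

nominal=-87.750 wc=[-89.995,-85.602] rss=0.833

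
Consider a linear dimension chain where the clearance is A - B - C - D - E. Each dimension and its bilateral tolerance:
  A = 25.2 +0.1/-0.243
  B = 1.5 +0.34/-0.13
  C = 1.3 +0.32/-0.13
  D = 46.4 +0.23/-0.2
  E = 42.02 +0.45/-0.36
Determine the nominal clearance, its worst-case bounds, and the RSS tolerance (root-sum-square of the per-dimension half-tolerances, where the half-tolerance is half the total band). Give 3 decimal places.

nominal=-66.020 wc=[-67.603,-65.100] rss=0.588

Stack each dimension's contribution:
  +A: nom +25.200 → Σnom=25.200; wc +0.100/-0.243 → slack +0.100/-0.243; half-tol=0.171, Σhalf²=0.029412
  -B: nom -1.500 → Σnom=23.700; wc +0.130/-0.340 → slack +0.230/-0.583; half-tol=0.235, Σhalf²=0.084637
  -C: nom -1.300 → Σnom=22.400; wc +0.130/-0.320 → slack +0.360/-0.903; half-tol=0.225, Σhalf²=0.135262
  -D: nom -46.400 → Σnom=-24.000; wc +0.200/-0.230 → slack +0.560/-1.133; half-tol=0.215, Σhalf²=0.181487
  -E: nom -42.020 → Σnom=-66.020; wc +0.360/-0.450 → slack +0.920/-1.583; half-tol=0.405, Σhalf²=0.345512
Nominal = -66.020. Worst-case = [-66.020 - 1.583, -66.020 + 0.920] = [-67.603, -65.100]. RSS = √0.345512 = 0.588.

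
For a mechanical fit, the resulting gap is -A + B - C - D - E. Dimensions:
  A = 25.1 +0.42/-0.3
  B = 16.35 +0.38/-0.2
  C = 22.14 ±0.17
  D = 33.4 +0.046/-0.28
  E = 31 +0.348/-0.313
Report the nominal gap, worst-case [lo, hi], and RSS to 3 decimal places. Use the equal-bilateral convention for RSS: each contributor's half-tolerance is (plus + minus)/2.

Stack each dimension's contribution:
  -A: nom -25.100 → Σnom=-25.100; wc +0.300/-0.420 → slack +0.300/-0.420; half-tol=0.360, Σhalf²=0.129600
  +B: nom +16.350 → Σnom=-8.750; wc +0.380/-0.200 → slack +0.680/-0.620; half-tol=0.290, Σhalf²=0.213700
  -C: nom -22.140 → Σnom=-30.890; wc +0.170/-0.170 → slack +0.850/-0.790; half-tol=0.170, Σhalf²=0.242600
  -D: nom -33.400 → Σnom=-64.290; wc +0.280/-0.046 → slack +1.130/-0.836; half-tol=0.163, Σhalf²=0.269169
  -E: nom -31.000 → Σnom=-95.290; wc +0.313/-0.348 → slack +1.443/-1.184; half-tol=0.331, Σhalf²=0.378399
Nominal = -95.290. Worst-case = [-95.290 - 1.184, -95.290 + 1.443] = [-96.474, -93.847]. RSS = √0.378399 = 0.615.

nominal=-95.290 wc=[-96.474,-93.847] rss=0.615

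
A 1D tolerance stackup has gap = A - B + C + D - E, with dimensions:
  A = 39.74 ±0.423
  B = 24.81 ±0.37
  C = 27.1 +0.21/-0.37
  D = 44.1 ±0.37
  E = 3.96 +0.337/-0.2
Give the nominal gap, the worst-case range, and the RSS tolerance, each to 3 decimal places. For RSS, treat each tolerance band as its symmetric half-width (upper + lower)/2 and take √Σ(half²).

Stack each dimension's contribution:
  +A: nom +39.740 → Σnom=39.740; wc +0.423/-0.423 → slack +0.423/-0.423; half-tol=0.423, Σhalf²=0.178929
  -B: nom -24.810 → Σnom=14.930; wc +0.370/-0.370 → slack +0.793/-0.793; half-tol=0.370, Σhalf²=0.315829
  +C: nom +27.100 → Σnom=42.030; wc +0.210/-0.370 → slack +1.003/-1.163; half-tol=0.290, Σhalf²=0.399929
  +D: nom +44.100 → Σnom=86.130; wc +0.370/-0.370 → slack +1.373/-1.533; half-tol=0.370, Σhalf²=0.536829
  -E: nom -3.960 → Σnom=82.170; wc +0.200/-0.337 → slack +1.573/-1.870; half-tol=0.269, Σhalf²=0.608921
Nominal = 82.170. Worst-case = [82.170 - 1.870, 82.170 + 1.573] = [80.300, 83.743]. RSS = √0.608921 = 0.780.

nominal=82.170 wc=[80.300,83.743] rss=0.780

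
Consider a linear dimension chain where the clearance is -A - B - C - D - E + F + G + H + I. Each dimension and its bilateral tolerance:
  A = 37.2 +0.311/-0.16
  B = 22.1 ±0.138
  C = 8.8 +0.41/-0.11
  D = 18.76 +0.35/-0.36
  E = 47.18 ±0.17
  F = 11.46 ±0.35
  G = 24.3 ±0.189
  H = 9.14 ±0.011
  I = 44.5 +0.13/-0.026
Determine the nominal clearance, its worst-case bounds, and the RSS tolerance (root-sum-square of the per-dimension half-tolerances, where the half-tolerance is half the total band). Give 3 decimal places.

nominal=-44.640 wc=[-46.595,-43.022] rss=0.679

Stack each dimension's contribution:
  -A: nom -37.200 → Σnom=-37.200; wc +0.160/-0.311 → slack +0.160/-0.311; half-tol=0.235, Σhalf²=0.055460
  -B: nom -22.100 → Σnom=-59.300; wc +0.138/-0.138 → slack +0.298/-0.449; half-tol=0.138, Σhalf²=0.074504
  -C: nom -8.800 → Σnom=-68.100; wc +0.110/-0.410 → slack +0.408/-0.859; half-tol=0.260, Σhalf²=0.142104
  -D: nom -18.760 → Σnom=-86.860; wc +0.360/-0.350 → slack +0.768/-1.209; half-tol=0.355, Σhalf²=0.268129
  -E: nom -47.180 → Σnom=-134.040; wc +0.170/-0.170 → slack +0.938/-1.379; half-tol=0.170, Σhalf²=0.297029
  +F: nom +11.460 → Σnom=-122.580; wc +0.350/-0.350 → slack +1.288/-1.729; half-tol=0.350, Σhalf²=0.419529
  +G: nom +24.300 → Σnom=-98.280; wc +0.189/-0.189 → slack +1.477/-1.918; half-tol=0.189, Σhalf²=0.455250
  +H: nom +9.140 → Σnom=-89.140; wc +0.011/-0.011 → slack +1.488/-1.929; half-tol=0.011, Σhalf²=0.455371
  +I: nom +44.500 → Σnom=-44.640; wc +0.130/-0.026 → slack +1.618/-1.955; half-tol=0.078, Σhalf²=0.461455
Nominal = -44.640. Worst-case = [-44.640 - 1.955, -44.640 + 1.618] = [-46.595, -43.022]. RSS = √0.461455 = 0.679.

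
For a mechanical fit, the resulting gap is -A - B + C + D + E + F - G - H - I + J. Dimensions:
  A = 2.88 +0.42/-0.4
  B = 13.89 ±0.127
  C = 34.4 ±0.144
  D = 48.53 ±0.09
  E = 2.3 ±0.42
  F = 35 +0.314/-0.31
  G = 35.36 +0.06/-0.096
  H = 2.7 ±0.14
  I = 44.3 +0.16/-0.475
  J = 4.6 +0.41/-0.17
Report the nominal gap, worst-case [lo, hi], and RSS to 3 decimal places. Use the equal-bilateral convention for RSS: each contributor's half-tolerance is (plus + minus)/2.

Stack each dimension's contribution:
  -A: nom -2.880 → Σnom=-2.880; wc +0.400/-0.420 → slack +0.400/-0.420; half-tol=0.410, Σhalf²=0.168100
  -B: nom -13.890 → Σnom=-16.770; wc +0.127/-0.127 → slack +0.527/-0.547; half-tol=0.127, Σhalf²=0.184229
  +C: nom +34.400 → Σnom=17.630; wc +0.144/-0.144 → slack +0.671/-0.691; half-tol=0.144, Σhalf²=0.204965
  +D: nom +48.530 → Σnom=66.160; wc +0.090/-0.090 → slack +0.761/-0.781; half-tol=0.090, Σhalf²=0.213065
  +E: nom +2.300 → Σnom=68.460; wc +0.420/-0.420 → slack +1.181/-1.201; half-tol=0.420, Σhalf²=0.389465
  +F: nom +35.000 → Σnom=103.460; wc +0.314/-0.310 → slack +1.495/-1.511; half-tol=0.312, Σhalf²=0.486809
  -G: nom -35.360 → Σnom=68.100; wc +0.096/-0.060 → slack +1.591/-1.571; half-tol=0.078, Σhalf²=0.492893
  -H: nom -2.700 → Σnom=65.400; wc +0.140/-0.140 → slack +1.731/-1.711; half-tol=0.140, Σhalf²=0.512493
  -I: nom -44.300 → Σnom=21.100; wc +0.475/-0.160 → slack +2.206/-1.871; half-tol=0.318, Σhalf²=0.613299
  +J: nom +4.600 → Σnom=25.700; wc +0.410/-0.170 → slack +2.616/-2.041; half-tol=0.290, Σhalf²=0.697399
Nominal = 25.700. Worst-case = [25.700 - 2.041, 25.700 + 2.616] = [23.659, 28.316]. RSS = √0.697399 = 0.835.

nominal=25.700 wc=[23.659,28.316] rss=0.835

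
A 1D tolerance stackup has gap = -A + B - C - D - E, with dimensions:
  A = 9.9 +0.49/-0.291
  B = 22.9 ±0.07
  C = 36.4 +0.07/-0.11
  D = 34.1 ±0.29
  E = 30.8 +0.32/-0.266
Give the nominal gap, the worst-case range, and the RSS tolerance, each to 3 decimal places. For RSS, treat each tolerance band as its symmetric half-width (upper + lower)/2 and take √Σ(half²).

Stack each dimension's contribution:
  -A: nom -9.900 → Σnom=-9.900; wc +0.291/-0.490 → slack +0.291/-0.490; half-tol=0.390, Σhalf²=0.152490
  +B: nom +22.900 → Σnom=13.000; wc +0.070/-0.070 → slack +0.361/-0.560; half-tol=0.070, Σhalf²=0.157390
  -C: nom -36.400 → Σnom=-23.400; wc +0.110/-0.070 → slack +0.471/-0.630; half-tol=0.090, Σhalf²=0.165490
  -D: nom -34.100 → Σnom=-57.500; wc +0.290/-0.290 → slack +0.761/-0.920; half-tol=0.290, Σhalf²=0.249590
  -E: nom -30.800 → Σnom=-88.300; wc +0.266/-0.320 → slack +1.027/-1.240; half-tol=0.293, Σhalf²=0.335439
Nominal = -88.300. Worst-case = [-88.300 - 1.240, -88.300 + 1.027] = [-89.540, -87.273]. RSS = √0.335439 = 0.579.

nominal=-88.300 wc=[-89.540,-87.273] rss=0.579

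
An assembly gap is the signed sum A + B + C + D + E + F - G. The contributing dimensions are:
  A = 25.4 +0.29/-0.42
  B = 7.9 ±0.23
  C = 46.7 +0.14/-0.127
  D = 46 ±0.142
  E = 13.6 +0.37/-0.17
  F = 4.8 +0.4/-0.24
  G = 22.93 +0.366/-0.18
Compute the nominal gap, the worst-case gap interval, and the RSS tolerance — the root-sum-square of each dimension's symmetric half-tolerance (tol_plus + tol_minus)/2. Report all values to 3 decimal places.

nominal=121.470 wc=[119.775,123.222] rss=0.683

Stack each dimension's contribution:
  +A: nom +25.400 → Σnom=25.400; wc +0.290/-0.420 → slack +0.290/-0.420; half-tol=0.355, Σhalf²=0.126025
  +B: nom +7.900 → Σnom=33.300; wc +0.230/-0.230 → slack +0.520/-0.650; half-tol=0.230, Σhalf²=0.178925
  +C: nom +46.700 → Σnom=80.000; wc +0.140/-0.127 → slack +0.660/-0.777; half-tol=0.134, Σhalf²=0.196747
  +D: nom +46.000 → Σnom=126.000; wc +0.142/-0.142 → slack +0.802/-0.919; half-tol=0.142, Σhalf²=0.216911
  +E: nom +13.600 → Σnom=139.600; wc +0.370/-0.170 → slack +1.172/-1.089; half-tol=0.270, Σhalf²=0.289811
  +F: nom +4.800 → Σnom=144.400; wc +0.400/-0.240 → slack +1.572/-1.329; half-tol=0.320, Σhalf²=0.392211
  -G: nom -22.930 → Σnom=121.470; wc +0.180/-0.366 → slack +1.752/-1.695; half-tol=0.273, Σhalf²=0.466740
Nominal = 121.470. Worst-case = [121.470 - 1.695, 121.470 + 1.752] = [119.775, 123.222]. RSS = √0.466740 = 0.683.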